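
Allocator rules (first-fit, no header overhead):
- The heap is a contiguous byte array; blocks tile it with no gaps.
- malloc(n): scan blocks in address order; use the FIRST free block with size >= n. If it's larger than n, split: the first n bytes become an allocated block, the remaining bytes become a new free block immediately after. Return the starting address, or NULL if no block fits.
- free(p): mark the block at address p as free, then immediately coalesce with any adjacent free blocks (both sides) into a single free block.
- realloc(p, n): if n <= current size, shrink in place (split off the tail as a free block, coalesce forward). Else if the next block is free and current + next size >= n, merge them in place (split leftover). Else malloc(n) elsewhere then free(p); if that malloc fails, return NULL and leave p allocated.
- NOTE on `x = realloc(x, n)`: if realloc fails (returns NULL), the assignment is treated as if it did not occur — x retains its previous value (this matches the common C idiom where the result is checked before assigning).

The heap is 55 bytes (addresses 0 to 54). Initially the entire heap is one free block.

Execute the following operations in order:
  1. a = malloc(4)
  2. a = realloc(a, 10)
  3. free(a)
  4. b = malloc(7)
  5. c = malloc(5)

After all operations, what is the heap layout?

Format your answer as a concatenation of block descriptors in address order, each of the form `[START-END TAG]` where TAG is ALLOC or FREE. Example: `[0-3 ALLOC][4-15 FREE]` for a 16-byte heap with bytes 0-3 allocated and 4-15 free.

Answer: [0-6 ALLOC][7-11 ALLOC][12-54 FREE]

Derivation:
Op 1: a = malloc(4) -> a = 0; heap: [0-3 ALLOC][4-54 FREE]
Op 2: a = realloc(a, 10) -> a = 0; heap: [0-9 ALLOC][10-54 FREE]
Op 3: free(a) -> (freed a); heap: [0-54 FREE]
Op 4: b = malloc(7) -> b = 0; heap: [0-6 ALLOC][7-54 FREE]
Op 5: c = malloc(5) -> c = 7; heap: [0-6 ALLOC][7-11 ALLOC][12-54 FREE]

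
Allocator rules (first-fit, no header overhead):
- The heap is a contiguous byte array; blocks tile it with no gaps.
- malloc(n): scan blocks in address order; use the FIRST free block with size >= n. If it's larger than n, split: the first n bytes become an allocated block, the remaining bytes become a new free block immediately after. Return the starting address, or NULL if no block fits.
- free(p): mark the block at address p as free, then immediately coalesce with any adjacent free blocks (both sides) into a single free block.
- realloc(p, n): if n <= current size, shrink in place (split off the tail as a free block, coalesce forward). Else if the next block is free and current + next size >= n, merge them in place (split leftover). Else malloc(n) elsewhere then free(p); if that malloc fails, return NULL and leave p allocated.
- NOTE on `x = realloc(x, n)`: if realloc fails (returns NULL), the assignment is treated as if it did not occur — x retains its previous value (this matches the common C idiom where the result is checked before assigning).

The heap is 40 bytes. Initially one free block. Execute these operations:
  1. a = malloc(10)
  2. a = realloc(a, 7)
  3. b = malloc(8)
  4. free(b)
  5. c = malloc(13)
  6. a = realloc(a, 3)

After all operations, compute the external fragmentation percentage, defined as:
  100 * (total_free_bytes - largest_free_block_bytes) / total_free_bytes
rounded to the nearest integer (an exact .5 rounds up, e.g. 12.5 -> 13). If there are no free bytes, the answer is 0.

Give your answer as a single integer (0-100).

Answer: 17

Derivation:
Op 1: a = malloc(10) -> a = 0; heap: [0-9 ALLOC][10-39 FREE]
Op 2: a = realloc(a, 7) -> a = 0; heap: [0-6 ALLOC][7-39 FREE]
Op 3: b = malloc(8) -> b = 7; heap: [0-6 ALLOC][7-14 ALLOC][15-39 FREE]
Op 4: free(b) -> (freed b); heap: [0-6 ALLOC][7-39 FREE]
Op 5: c = malloc(13) -> c = 7; heap: [0-6 ALLOC][7-19 ALLOC][20-39 FREE]
Op 6: a = realloc(a, 3) -> a = 0; heap: [0-2 ALLOC][3-6 FREE][7-19 ALLOC][20-39 FREE]
Free blocks: [4 20] total_free=24 largest=20 -> 100*(24-20)/24 = 400/24 ≈ 16.667 -> rounds to 17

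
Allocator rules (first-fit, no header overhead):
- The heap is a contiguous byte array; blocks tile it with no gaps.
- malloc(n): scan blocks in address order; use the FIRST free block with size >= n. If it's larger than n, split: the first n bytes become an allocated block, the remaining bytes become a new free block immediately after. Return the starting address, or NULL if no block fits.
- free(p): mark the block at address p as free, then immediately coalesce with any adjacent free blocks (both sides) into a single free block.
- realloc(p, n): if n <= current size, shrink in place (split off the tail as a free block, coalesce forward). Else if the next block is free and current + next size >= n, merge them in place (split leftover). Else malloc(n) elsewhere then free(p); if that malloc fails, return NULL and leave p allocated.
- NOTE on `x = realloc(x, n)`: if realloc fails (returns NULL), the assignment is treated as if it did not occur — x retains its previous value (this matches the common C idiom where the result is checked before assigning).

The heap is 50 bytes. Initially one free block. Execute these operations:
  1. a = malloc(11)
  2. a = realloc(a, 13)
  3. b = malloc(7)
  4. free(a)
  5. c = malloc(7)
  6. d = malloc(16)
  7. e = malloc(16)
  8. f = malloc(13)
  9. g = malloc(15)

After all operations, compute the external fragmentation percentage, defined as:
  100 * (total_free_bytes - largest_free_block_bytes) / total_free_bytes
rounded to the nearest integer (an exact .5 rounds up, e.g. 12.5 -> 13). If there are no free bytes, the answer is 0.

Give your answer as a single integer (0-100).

Answer: 14

Derivation:
Op 1: a = malloc(11) -> a = 0; heap: [0-10 ALLOC][11-49 FREE]
Op 2: a = realloc(a, 13) -> a = 0; heap: [0-12 ALLOC][13-49 FREE]
Op 3: b = malloc(7) -> b = 13; heap: [0-12 ALLOC][13-19 ALLOC][20-49 FREE]
Op 4: free(a) -> (freed a); heap: [0-12 FREE][13-19 ALLOC][20-49 FREE]
Op 5: c = malloc(7) -> c = 0; heap: [0-6 ALLOC][7-12 FREE][13-19 ALLOC][20-49 FREE]
Op 6: d = malloc(16) -> d = 20; heap: [0-6 ALLOC][7-12 FREE][13-19 ALLOC][20-35 ALLOC][36-49 FREE]
Op 7: e = malloc(16) -> e = NULL; heap: [0-6 ALLOC][7-12 FREE][13-19 ALLOC][20-35 ALLOC][36-49 FREE]
Op 8: f = malloc(13) -> f = 36; heap: [0-6 ALLOC][7-12 FREE][13-19 ALLOC][20-35 ALLOC][36-48 ALLOC][49-49 FREE]
Op 9: g = malloc(15) -> g = NULL; heap: [0-6 ALLOC][7-12 FREE][13-19 ALLOC][20-35 ALLOC][36-48 ALLOC][49-49 FREE]
Free blocks: [6 1] total_free=7 largest=6 -> 100*(7-6)/7 = 100/7 ≈ 14.286 -> rounds to 14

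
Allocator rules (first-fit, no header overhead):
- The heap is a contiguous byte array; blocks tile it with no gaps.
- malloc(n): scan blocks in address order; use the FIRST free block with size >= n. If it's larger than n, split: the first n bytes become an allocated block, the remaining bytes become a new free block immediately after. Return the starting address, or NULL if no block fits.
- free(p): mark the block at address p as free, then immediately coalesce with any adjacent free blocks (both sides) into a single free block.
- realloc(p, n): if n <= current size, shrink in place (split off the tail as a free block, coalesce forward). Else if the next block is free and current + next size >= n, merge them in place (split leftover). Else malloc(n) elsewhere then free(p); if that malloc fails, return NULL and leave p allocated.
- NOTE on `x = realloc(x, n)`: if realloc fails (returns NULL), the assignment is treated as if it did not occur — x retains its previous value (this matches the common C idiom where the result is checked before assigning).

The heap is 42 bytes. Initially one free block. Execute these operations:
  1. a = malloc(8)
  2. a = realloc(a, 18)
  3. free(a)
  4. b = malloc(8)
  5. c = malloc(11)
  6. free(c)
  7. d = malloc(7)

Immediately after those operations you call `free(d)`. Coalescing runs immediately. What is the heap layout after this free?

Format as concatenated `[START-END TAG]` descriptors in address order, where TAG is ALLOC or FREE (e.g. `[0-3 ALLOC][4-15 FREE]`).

Op 1: a = malloc(8) -> a = 0; heap: [0-7 ALLOC][8-41 FREE]
Op 2: a = realloc(a, 18) -> a = 0; heap: [0-17 ALLOC][18-41 FREE]
Op 3: free(a) -> (freed a); heap: [0-41 FREE]
Op 4: b = malloc(8) -> b = 0; heap: [0-7 ALLOC][8-41 FREE]
Op 5: c = malloc(11) -> c = 8; heap: [0-7 ALLOC][8-18 ALLOC][19-41 FREE]
Op 6: free(c) -> (freed c); heap: [0-7 ALLOC][8-41 FREE]
Op 7: d = malloc(7) -> d = 8; heap: [0-7 ALLOC][8-14 ALLOC][15-41 FREE]
free(d): d = 8 -> block [8-14 ALLOC]; mark free, coalesce with adjacent free neighbors -> [0-7 ALLOC][8-41 FREE]

Answer: [0-7 ALLOC][8-41 FREE]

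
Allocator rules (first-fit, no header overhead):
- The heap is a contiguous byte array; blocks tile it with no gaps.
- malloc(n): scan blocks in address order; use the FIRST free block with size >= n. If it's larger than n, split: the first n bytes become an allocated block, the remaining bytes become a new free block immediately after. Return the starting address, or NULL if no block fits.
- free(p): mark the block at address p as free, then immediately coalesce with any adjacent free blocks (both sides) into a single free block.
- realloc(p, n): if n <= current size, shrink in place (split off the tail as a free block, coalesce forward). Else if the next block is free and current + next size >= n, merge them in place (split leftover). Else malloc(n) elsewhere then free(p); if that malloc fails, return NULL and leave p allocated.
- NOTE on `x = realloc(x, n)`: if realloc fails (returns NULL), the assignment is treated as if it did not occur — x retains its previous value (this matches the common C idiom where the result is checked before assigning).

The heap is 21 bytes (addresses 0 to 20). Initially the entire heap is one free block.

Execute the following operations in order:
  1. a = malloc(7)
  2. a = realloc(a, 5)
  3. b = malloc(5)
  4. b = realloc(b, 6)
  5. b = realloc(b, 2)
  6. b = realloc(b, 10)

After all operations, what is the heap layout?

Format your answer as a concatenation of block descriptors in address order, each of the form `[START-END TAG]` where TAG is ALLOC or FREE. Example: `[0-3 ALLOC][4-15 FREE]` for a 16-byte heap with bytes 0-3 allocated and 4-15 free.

Answer: [0-4 ALLOC][5-14 ALLOC][15-20 FREE]

Derivation:
Op 1: a = malloc(7) -> a = 0; heap: [0-6 ALLOC][7-20 FREE]
Op 2: a = realloc(a, 5) -> a = 0; heap: [0-4 ALLOC][5-20 FREE]
Op 3: b = malloc(5) -> b = 5; heap: [0-4 ALLOC][5-9 ALLOC][10-20 FREE]
Op 4: b = realloc(b, 6) -> b = 5; heap: [0-4 ALLOC][5-10 ALLOC][11-20 FREE]
Op 5: b = realloc(b, 2) -> b = 5; heap: [0-4 ALLOC][5-6 ALLOC][7-20 FREE]
Op 6: b = realloc(b, 10) -> b = 5; heap: [0-4 ALLOC][5-14 ALLOC][15-20 FREE]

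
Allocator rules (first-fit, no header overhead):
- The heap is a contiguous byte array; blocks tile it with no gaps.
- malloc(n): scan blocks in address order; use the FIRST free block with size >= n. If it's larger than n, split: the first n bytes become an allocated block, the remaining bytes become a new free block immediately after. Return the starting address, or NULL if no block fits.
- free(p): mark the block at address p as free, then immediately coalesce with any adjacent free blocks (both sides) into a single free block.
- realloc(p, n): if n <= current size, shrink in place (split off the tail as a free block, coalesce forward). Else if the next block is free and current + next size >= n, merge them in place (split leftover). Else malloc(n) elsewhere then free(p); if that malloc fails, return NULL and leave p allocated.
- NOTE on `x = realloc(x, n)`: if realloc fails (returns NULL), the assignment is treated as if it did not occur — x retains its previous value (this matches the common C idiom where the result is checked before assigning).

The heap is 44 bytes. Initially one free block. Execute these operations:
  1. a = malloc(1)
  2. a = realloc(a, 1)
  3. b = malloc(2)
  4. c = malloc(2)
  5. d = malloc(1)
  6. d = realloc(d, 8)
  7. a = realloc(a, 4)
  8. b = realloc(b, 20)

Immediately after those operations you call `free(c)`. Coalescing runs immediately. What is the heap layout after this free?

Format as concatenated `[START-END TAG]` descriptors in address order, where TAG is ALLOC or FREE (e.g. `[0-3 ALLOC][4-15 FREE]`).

Op 1: a = malloc(1) -> a = 0; heap: [0-0 ALLOC][1-43 FREE]
Op 2: a = realloc(a, 1) -> a = 0; heap: [0-0 ALLOC][1-43 FREE]
Op 3: b = malloc(2) -> b = 1; heap: [0-0 ALLOC][1-2 ALLOC][3-43 FREE]
Op 4: c = malloc(2) -> c = 3; heap: [0-0 ALLOC][1-2 ALLOC][3-4 ALLOC][5-43 FREE]
Op 5: d = malloc(1) -> d = 5; heap: [0-0 ALLOC][1-2 ALLOC][3-4 ALLOC][5-5 ALLOC][6-43 FREE]
Op 6: d = realloc(d, 8) -> d = 5; heap: [0-0 ALLOC][1-2 ALLOC][3-4 ALLOC][5-12 ALLOC][13-43 FREE]
Op 7: a = realloc(a, 4) -> a = 13; heap: [0-0 FREE][1-2 ALLOC][3-4 ALLOC][5-12 ALLOC][13-16 ALLOC][17-43 FREE]
Op 8: b = realloc(b, 20) -> b = 17; heap: [0-2 FREE][3-4 ALLOC][5-12 ALLOC][13-16 ALLOC][17-36 ALLOC][37-43 FREE]
free(c): c = 3 -> block [3-4 ALLOC]; mark free, coalesce with adjacent free neighbors -> [0-4 FREE][5-12 ALLOC][13-16 ALLOC][17-36 ALLOC][37-43 FREE]

Answer: [0-4 FREE][5-12 ALLOC][13-16 ALLOC][17-36 ALLOC][37-43 FREE]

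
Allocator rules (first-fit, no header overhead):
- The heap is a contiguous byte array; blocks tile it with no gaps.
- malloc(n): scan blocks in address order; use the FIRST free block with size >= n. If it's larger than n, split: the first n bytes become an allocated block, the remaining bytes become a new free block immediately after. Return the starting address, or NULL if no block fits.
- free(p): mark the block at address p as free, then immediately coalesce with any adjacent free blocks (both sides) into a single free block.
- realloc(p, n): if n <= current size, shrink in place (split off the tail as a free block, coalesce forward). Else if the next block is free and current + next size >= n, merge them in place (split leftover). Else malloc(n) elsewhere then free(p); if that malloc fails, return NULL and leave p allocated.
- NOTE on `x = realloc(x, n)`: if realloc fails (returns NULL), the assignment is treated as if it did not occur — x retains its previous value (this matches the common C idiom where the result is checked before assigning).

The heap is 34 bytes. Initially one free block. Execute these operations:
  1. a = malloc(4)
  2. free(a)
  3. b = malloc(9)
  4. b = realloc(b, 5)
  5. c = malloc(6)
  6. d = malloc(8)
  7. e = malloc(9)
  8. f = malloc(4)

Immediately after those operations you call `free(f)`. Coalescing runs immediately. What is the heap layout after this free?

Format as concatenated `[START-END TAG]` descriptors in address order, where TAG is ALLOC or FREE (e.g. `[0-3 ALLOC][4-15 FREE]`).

Answer: [0-4 ALLOC][5-10 ALLOC][11-18 ALLOC][19-27 ALLOC][28-33 FREE]

Derivation:
Op 1: a = malloc(4) -> a = 0; heap: [0-3 ALLOC][4-33 FREE]
Op 2: free(a) -> (freed a); heap: [0-33 FREE]
Op 3: b = malloc(9) -> b = 0; heap: [0-8 ALLOC][9-33 FREE]
Op 4: b = realloc(b, 5) -> b = 0; heap: [0-4 ALLOC][5-33 FREE]
Op 5: c = malloc(6) -> c = 5; heap: [0-4 ALLOC][5-10 ALLOC][11-33 FREE]
Op 6: d = malloc(8) -> d = 11; heap: [0-4 ALLOC][5-10 ALLOC][11-18 ALLOC][19-33 FREE]
Op 7: e = malloc(9) -> e = 19; heap: [0-4 ALLOC][5-10 ALLOC][11-18 ALLOC][19-27 ALLOC][28-33 FREE]
Op 8: f = malloc(4) -> f = 28; heap: [0-4 ALLOC][5-10 ALLOC][11-18 ALLOC][19-27 ALLOC][28-31 ALLOC][32-33 FREE]
free(f): f = 28 -> block [28-31 ALLOC]; mark free, coalesce with adjacent free neighbors -> [0-4 ALLOC][5-10 ALLOC][11-18 ALLOC][19-27 ALLOC][28-33 FREE]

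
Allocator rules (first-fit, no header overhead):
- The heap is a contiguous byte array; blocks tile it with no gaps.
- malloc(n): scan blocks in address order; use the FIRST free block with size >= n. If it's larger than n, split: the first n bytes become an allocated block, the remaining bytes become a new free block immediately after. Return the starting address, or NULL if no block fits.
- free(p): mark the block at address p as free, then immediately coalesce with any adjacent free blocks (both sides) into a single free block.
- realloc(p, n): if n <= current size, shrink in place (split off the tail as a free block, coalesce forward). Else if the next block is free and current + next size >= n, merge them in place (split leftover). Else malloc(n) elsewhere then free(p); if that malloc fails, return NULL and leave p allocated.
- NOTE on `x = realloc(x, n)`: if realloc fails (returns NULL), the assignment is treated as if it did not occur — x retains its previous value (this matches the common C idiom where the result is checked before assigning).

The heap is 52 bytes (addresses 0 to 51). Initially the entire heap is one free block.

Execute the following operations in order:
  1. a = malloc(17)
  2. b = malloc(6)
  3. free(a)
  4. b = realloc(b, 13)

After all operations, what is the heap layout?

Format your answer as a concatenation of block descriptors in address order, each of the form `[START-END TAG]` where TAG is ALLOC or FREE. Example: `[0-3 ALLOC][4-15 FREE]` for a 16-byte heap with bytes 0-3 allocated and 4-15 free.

Answer: [0-16 FREE][17-29 ALLOC][30-51 FREE]

Derivation:
Op 1: a = malloc(17) -> a = 0; heap: [0-16 ALLOC][17-51 FREE]
Op 2: b = malloc(6) -> b = 17; heap: [0-16 ALLOC][17-22 ALLOC][23-51 FREE]
Op 3: free(a) -> (freed a); heap: [0-16 FREE][17-22 ALLOC][23-51 FREE]
Op 4: b = realloc(b, 13) -> b = 17; heap: [0-16 FREE][17-29 ALLOC][30-51 FREE]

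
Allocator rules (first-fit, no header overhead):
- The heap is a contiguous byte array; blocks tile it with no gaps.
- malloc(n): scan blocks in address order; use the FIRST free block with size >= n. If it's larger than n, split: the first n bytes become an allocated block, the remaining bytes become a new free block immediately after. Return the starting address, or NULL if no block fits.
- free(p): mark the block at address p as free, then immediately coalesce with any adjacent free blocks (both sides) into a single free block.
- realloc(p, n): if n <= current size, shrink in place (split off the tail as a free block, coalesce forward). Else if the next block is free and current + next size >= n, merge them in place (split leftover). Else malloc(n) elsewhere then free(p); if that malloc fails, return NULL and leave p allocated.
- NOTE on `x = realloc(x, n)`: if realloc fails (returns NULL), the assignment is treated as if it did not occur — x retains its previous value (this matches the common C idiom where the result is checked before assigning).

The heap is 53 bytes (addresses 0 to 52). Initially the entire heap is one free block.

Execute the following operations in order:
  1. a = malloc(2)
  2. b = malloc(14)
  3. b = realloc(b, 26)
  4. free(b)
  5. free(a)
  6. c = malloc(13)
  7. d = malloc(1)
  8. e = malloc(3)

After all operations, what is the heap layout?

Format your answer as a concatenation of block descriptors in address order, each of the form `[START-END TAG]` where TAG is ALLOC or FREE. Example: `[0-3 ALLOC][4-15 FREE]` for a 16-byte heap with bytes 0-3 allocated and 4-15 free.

Answer: [0-12 ALLOC][13-13 ALLOC][14-16 ALLOC][17-52 FREE]

Derivation:
Op 1: a = malloc(2) -> a = 0; heap: [0-1 ALLOC][2-52 FREE]
Op 2: b = malloc(14) -> b = 2; heap: [0-1 ALLOC][2-15 ALLOC][16-52 FREE]
Op 3: b = realloc(b, 26) -> b = 2; heap: [0-1 ALLOC][2-27 ALLOC][28-52 FREE]
Op 4: free(b) -> (freed b); heap: [0-1 ALLOC][2-52 FREE]
Op 5: free(a) -> (freed a); heap: [0-52 FREE]
Op 6: c = malloc(13) -> c = 0; heap: [0-12 ALLOC][13-52 FREE]
Op 7: d = malloc(1) -> d = 13; heap: [0-12 ALLOC][13-13 ALLOC][14-52 FREE]
Op 8: e = malloc(3) -> e = 14; heap: [0-12 ALLOC][13-13 ALLOC][14-16 ALLOC][17-52 FREE]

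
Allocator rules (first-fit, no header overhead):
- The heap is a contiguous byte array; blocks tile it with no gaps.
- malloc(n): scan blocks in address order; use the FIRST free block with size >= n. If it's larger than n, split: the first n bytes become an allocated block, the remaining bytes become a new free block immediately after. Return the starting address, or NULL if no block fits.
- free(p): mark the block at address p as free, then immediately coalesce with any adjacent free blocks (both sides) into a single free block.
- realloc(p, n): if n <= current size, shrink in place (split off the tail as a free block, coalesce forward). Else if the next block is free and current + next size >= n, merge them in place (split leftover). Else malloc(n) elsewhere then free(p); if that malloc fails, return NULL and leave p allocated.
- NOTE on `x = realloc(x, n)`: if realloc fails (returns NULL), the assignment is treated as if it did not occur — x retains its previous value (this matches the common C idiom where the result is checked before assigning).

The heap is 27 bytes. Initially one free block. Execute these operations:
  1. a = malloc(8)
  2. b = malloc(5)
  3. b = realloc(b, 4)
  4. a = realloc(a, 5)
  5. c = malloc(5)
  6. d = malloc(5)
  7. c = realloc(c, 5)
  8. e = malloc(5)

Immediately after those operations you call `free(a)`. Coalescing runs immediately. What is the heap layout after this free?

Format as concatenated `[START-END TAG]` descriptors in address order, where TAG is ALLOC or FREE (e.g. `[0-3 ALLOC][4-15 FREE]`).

Answer: [0-7 FREE][8-11 ALLOC][12-16 ALLOC][17-21 ALLOC][22-26 ALLOC]

Derivation:
Op 1: a = malloc(8) -> a = 0; heap: [0-7 ALLOC][8-26 FREE]
Op 2: b = malloc(5) -> b = 8; heap: [0-7 ALLOC][8-12 ALLOC][13-26 FREE]
Op 3: b = realloc(b, 4) -> b = 8; heap: [0-7 ALLOC][8-11 ALLOC][12-26 FREE]
Op 4: a = realloc(a, 5) -> a = 0; heap: [0-4 ALLOC][5-7 FREE][8-11 ALLOC][12-26 FREE]
Op 5: c = malloc(5) -> c = 12; heap: [0-4 ALLOC][5-7 FREE][8-11 ALLOC][12-16 ALLOC][17-26 FREE]
Op 6: d = malloc(5) -> d = 17; heap: [0-4 ALLOC][5-7 FREE][8-11 ALLOC][12-16 ALLOC][17-21 ALLOC][22-26 FREE]
Op 7: c = realloc(c, 5) -> c = 12; heap: [0-4 ALLOC][5-7 FREE][8-11 ALLOC][12-16 ALLOC][17-21 ALLOC][22-26 FREE]
Op 8: e = malloc(5) -> e = 22; heap: [0-4 ALLOC][5-7 FREE][8-11 ALLOC][12-16 ALLOC][17-21 ALLOC][22-26 ALLOC]
free(a): a = 0 -> block [0-4 ALLOC]; mark free, coalesce with adjacent free neighbors -> [0-7 FREE][8-11 ALLOC][12-16 ALLOC][17-21 ALLOC][22-26 ALLOC]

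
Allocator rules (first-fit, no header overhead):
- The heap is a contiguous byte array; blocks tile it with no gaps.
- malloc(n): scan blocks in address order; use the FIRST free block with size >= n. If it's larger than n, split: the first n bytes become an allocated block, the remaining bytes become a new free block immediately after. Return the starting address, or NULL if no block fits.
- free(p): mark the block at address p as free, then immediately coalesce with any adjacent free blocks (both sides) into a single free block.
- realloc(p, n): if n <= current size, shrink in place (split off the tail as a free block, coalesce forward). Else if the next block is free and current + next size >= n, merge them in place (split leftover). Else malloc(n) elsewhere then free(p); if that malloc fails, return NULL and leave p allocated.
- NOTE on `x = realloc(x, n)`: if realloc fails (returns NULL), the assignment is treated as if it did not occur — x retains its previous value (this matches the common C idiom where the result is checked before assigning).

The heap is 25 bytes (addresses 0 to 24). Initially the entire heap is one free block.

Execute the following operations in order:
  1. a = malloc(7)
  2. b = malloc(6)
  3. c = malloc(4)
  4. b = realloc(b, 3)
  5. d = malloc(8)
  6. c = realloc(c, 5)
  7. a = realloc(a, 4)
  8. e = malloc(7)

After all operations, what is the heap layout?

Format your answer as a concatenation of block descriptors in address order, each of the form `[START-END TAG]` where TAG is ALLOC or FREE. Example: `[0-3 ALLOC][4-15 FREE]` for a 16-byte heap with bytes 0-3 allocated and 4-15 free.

Op 1: a = malloc(7) -> a = 0; heap: [0-6 ALLOC][7-24 FREE]
Op 2: b = malloc(6) -> b = 7; heap: [0-6 ALLOC][7-12 ALLOC][13-24 FREE]
Op 3: c = malloc(4) -> c = 13; heap: [0-6 ALLOC][7-12 ALLOC][13-16 ALLOC][17-24 FREE]
Op 4: b = realloc(b, 3) -> b = 7; heap: [0-6 ALLOC][7-9 ALLOC][10-12 FREE][13-16 ALLOC][17-24 FREE]
Op 5: d = malloc(8) -> d = 17; heap: [0-6 ALLOC][7-9 ALLOC][10-12 FREE][13-16 ALLOC][17-24 ALLOC]
Op 6: c = realloc(c, 5) -> NULL (c unchanged); heap: [0-6 ALLOC][7-9 ALLOC][10-12 FREE][13-16 ALLOC][17-24 ALLOC]
Op 7: a = realloc(a, 4) -> a = 0; heap: [0-3 ALLOC][4-6 FREE][7-9 ALLOC][10-12 FREE][13-16 ALLOC][17-24 ALLOC]
Op 8: e = malloc(7) -> e = NULL; heap: [0-3 ALLOC][4-6 FREE][7-9 ALLOC][10-12 FREE][13-16 ALLOC][17-24 ALLOC]

Answer: [0-3 ALLOC][4-6 FREE][7-9 ALLOC][10-12 FREE][13-16 ALLOC][17-24 ALLOC]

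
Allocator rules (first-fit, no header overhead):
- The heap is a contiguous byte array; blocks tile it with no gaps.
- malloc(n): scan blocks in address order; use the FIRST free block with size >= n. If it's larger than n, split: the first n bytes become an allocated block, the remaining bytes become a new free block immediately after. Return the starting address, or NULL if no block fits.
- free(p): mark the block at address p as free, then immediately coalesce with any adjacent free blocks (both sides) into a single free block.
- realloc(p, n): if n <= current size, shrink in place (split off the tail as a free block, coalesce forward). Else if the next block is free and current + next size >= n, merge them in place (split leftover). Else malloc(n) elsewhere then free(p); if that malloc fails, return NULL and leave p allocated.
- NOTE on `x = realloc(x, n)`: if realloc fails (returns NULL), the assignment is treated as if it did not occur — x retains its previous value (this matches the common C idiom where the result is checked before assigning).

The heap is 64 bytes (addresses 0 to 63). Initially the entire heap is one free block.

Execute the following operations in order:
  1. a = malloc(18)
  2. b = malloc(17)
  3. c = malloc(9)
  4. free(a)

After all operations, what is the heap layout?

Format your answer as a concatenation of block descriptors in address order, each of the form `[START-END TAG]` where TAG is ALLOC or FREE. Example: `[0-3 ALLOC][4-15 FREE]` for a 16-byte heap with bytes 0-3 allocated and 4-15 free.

Answer: [0-17 FREE][18-34 ALLOC][35-43 ALLOC][44-63 FREE]

Derivation:
Op 1: a = malloc(18) -> a = 0; heap: [0-17 ALLOC][18-63 FREE]
Op 2: b = malloc(17) -> b = 18; heap: [0-17 ALLOC][18-34 ALLOC][35-63 FREE]
Op 3: c = malloc(9) -> c = 35; heap: [0-17 ALLOC][18-34 ALLOC][35-43 ALLOC][44-63 FREE]
Op 4: free(a) -> (freed a); heap: [0-17 FREE][18-34 ALLOC][35-43 ALLOC][44-63 FREE]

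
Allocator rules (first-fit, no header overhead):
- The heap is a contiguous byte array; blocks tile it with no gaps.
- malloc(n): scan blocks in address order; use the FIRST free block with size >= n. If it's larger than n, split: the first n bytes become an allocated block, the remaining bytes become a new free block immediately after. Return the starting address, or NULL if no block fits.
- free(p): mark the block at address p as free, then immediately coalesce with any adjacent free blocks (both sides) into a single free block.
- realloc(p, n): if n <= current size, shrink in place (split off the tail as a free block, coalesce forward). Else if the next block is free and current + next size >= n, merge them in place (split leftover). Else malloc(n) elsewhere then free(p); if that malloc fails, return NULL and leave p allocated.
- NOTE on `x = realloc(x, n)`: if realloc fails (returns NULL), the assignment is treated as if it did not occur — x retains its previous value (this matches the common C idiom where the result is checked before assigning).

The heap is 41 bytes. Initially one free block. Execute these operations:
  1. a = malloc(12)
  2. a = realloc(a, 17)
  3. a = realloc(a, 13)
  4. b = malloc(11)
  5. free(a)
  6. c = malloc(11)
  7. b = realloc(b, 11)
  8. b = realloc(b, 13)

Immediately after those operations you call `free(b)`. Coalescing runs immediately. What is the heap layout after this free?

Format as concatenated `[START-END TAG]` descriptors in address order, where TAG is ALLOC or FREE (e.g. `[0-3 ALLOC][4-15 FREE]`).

Op 1: a = malloc(12) -> a = 0; heap: [0-11 ALLOC][12-40 FREE]
Op 2: a = realloc(a, 17) -> a = 0; heap: [0-16 ALLOC][17-40 FREE]
Op 3: a = realloc(a, 13) -> a = 0; heap: [0-12 ALLOC][13-40 FREE]
Op 4: b = malloc(11) -> b = 13; heap: [0-12 ALLOC][13-23 ALLOC][24-40 FREE]
Op 5: free(a) -> (freed a); heap: [0-12 FREE][13-23 ALLOC][24-40 FREE]
Op 6: c = malloc(11) -> c = 0; heap: [0-10 ALLOC][11-12 FREE][13-23 ALLOC][24-40 FREE]
Op 7: b = realloc(b, 11) -> b = 13; heap: [0-10 ALLOC][11-12 FREE][13-23 ALLOC][24-40 FREE]
Op 8: b = realloc(b, 13) -> b = 13; heap: [0-10 ALLOC][11-12 FREE][13-25 ALLOC][26-40 FREE]
free(b): b = 13 -> block [13-25 ALLOC]; mark free, coalesce with adjacent free neighbors -> [0-10 ALLOC][11-40 FREE]

Answer: [0-10 ALLOC][11-40 FREE]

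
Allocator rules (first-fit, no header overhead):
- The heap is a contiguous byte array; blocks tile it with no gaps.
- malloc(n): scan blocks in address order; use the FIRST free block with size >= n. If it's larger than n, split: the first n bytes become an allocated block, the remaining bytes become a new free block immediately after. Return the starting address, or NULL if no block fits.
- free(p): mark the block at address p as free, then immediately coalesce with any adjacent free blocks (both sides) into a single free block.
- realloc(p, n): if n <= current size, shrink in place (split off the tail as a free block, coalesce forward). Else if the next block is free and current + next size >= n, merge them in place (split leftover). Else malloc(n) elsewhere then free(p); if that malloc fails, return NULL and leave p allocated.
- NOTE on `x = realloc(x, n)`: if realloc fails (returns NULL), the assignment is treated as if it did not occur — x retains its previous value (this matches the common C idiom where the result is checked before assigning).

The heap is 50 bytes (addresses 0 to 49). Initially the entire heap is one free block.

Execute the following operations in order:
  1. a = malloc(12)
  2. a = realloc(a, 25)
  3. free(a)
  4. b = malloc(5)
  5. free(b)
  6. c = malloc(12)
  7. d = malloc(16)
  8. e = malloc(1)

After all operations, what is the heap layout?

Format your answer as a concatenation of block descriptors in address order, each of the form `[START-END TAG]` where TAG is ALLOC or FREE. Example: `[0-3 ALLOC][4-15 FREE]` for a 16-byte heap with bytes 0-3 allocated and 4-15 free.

Answer: [0-11 ALLOC][12-27 ALLOC][28-28 ALLOC][29-49 FREE]

Derivation:
Op 1: a = malloc(12) -> a = 0; heap: [0-11 ALLOC][12-49 FREE]
Op 2: a = realloc(a, 25) -> a = 0; heap: [0-24 ALLOC][25-49 FREE]
Op 3: free(a) -> (freed a); heap: [0-49 FREE]
Op 4: b = malloc(5) -> b = 0; heap: [0-4 ALLOC][5-49 FREE]
Op 5: free(b) -> (freed b); heap: [0-49 FREE]
Op 6: c = malloc(12) -> c = 0; heap: [0-11 ALLOC][12-49 FREE]
Op 7: d = malloc(16) -> d = 12; heap: [0-11 ALLOC][12-27 ALLOC][28-49 FREE]
Op 8: e = malloc(1) -> e = 28; heap: [0-11 ALLOC][12-27 ALLOC][28-28 ALLOC][29-49 FREE]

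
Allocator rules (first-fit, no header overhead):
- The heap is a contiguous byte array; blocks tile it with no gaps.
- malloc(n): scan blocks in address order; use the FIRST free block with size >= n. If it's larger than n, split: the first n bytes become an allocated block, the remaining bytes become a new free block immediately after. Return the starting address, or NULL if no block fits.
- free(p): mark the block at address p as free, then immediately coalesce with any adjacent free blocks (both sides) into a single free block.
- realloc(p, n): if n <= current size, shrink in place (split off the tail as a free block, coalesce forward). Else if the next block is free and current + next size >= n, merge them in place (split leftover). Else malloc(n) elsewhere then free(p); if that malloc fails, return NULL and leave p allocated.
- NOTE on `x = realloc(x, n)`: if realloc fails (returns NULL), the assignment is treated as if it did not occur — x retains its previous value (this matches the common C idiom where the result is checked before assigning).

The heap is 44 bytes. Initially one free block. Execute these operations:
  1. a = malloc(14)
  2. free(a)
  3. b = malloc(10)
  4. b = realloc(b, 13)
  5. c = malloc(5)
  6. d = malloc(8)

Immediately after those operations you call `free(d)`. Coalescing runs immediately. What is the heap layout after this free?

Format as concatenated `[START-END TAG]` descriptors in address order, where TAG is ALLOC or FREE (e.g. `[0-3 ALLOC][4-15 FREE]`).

Op 1: a = malloc(14) -> a = 0; heap: [0-13 ALLOC][14-43 FREE]
Op 2: free(a) -> (freed a); heap: [0-43 FREE]
Op 3: b = malloc(10) -> b = 0; heap: [0-9 ALLOC][10-43 FREE]
Op 4: b = realloc(b, 13) -> b = 0; heap: [0-12 ALLOC][13-43 FREE]
Op 5: c = malloc(5) -> c = 13; heap: [0-12 ALLOC][13-17 ALLOC][18-43 FREE]
Op 6: d = malloc(8) -> d = 18; heap: [0-12 ALLOC][13-17 ALLOC][18-25 ALLOC][26-43 FREE]
free(d): d = 18 -> block [18-25 ALLOC]; mark free, coalesce with adjacent free neighbors -> [0-12 ALLOC][13-17 ALLOC][18-43 FREE]

Answer: [0-12 ALLOC][13-17 ALLOC][18-43 FREE]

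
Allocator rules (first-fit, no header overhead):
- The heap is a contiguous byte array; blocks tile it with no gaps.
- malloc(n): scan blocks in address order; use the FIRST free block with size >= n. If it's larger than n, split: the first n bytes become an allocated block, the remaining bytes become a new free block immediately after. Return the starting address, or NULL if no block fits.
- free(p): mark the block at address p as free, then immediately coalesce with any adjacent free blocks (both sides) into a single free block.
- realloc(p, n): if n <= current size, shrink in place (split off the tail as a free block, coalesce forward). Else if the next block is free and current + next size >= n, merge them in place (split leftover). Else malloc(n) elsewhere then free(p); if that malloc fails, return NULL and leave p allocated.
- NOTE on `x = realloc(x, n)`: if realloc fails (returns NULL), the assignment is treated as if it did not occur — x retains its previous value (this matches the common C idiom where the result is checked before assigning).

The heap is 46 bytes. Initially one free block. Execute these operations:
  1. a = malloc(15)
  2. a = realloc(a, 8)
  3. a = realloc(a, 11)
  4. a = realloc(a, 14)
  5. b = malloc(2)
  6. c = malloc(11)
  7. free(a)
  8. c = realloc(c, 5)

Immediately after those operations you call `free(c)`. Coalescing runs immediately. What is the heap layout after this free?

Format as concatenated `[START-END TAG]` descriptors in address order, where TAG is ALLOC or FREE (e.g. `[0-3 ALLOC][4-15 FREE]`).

Answer: [0-13 FREE][14-15 ALLOC][16-45 FREE]

Derivation:
Op 1: a = malloc(15) -> a = 0; heap: [0-14 ALLOC][15-45 FREE]
Op 2: a = realloc(a, 8) -> a = 0; heap: [0-7 ALLOC][8-45 FREE]
Op 3: a = realloc(a, 11) -> a = 0; heap: [0-10 ALLOC][11-45 FREE]
Op 4: a = realloc(a, 14) -> a = 0; heap: [0-13 ALLOC][14-45 FREE]
Op 5: b = malloc(2) -> b = 14; heap: [0-13 ALLOC][14-15 ALLOC][16-45 FREE]
Op 6: c = malloc(11) -> c = 16; heap: [0-13 ALLOC][14-15 ALLOC][16-26 ALLOC][27-45 FREE]
Op 7: free(a) -> (freed a); heap: [0-13 FREE][14-15 ALLOC][16-26 ALLOC][27-45 FREE]
Op 8: c = realloc(c, 5) -> c = 16; heap: [0-13 FREE][14-15 ALLOC][16-20 ALLOC][21-45 FREE]
free(c): c = 16 -> block [16-20 ALLOC]; mark free, coalesce with adjacent free neighbors -> [0-13 FREE][14-15 ALLOC][16-45 FREE]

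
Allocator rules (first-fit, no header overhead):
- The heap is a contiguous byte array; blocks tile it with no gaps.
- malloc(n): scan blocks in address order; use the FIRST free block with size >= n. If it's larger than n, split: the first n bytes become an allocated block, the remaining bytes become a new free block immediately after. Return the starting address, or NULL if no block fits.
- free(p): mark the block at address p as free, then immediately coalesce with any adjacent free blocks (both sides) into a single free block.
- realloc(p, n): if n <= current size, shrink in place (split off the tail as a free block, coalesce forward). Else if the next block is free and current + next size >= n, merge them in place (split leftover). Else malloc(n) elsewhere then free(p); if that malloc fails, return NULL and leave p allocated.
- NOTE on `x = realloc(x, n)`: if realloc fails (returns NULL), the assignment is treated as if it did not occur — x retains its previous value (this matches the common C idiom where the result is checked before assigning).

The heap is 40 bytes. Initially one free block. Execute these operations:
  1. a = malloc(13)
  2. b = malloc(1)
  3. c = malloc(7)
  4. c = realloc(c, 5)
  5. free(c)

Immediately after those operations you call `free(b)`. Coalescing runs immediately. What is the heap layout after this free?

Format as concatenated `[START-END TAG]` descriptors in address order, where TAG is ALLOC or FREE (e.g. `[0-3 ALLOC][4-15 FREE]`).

Op 1: a = malloc(13) -> a = 0; heap: [0-12 ALLOC][13-39 FREE]
Op 2: b = malloc(1) -> b = 13; heap: [0-12 ALLOC][13-13 ALLOC][14-39 FREE]
Op 3: c = malloc(7) -> c = 14; heap: [0-12 ALLOC][13-13 ALLOC][14-20 ALLOC][21-39 FREE]
Op 4: c = realloc(c, 5) -> c = 14; heap: [0-12 ALLOC][13-13 ALLOC][14-18 ALLOC][19-39 FREE]
Op 5: free(c) -> (freed c); heap: [0-12 ALLOC][13-13 ALLOC][14-39 FREE]
free(b): b = 13 -> block [13-13 ALLOC]; mark free, coalesce with adjacent free neighbors -> [0-12 ALLOC][13-39 FREE]

Answer: [0-12 ALLOC][13-39 FREE]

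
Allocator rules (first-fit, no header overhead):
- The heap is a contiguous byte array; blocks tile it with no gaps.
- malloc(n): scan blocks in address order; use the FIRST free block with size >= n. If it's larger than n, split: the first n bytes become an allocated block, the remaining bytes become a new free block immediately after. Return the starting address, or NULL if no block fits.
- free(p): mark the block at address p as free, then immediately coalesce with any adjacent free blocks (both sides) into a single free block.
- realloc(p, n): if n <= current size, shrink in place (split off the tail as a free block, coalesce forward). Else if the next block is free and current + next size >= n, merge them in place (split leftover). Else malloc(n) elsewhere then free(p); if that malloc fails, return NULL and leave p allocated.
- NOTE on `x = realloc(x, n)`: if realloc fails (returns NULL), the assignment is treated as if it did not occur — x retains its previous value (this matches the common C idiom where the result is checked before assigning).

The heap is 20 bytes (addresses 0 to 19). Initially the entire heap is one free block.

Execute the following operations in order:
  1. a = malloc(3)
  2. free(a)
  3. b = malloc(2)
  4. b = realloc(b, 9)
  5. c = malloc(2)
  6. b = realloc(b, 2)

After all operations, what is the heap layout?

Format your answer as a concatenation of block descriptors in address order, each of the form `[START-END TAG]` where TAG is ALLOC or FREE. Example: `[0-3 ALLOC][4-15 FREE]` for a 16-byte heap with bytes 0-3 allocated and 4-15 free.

Op 1: a = malloc(3) -> a = 0; heap: [0-2 ALLOC][3-19 FREE]
Op 2: free(a) -> (freed a); heap: [0-19 FREE]
Op 3: b = malloc(2) -> b = 0; heap: [0-1 ALLOC][2-19 FREE]
Op 4: b = realloc(b, 9) -> b = 0; heap: [0-8 ALLOC][9-19 FREE]
Op 5: c = malloc(2) -> c = 9; heap: [0-8 ALLOC][9-10 ALLOC][11-19 FREE]
Op 6: b = realloc(b, 2) -> b = 0; heap: [0-1 ALLOC][2-8 FREE][9-10 ALLOC][11-19 FREE]

Answer: [0-1 ALLOC][2-8 FREE][9-10 ALLOC][11-19 FREE]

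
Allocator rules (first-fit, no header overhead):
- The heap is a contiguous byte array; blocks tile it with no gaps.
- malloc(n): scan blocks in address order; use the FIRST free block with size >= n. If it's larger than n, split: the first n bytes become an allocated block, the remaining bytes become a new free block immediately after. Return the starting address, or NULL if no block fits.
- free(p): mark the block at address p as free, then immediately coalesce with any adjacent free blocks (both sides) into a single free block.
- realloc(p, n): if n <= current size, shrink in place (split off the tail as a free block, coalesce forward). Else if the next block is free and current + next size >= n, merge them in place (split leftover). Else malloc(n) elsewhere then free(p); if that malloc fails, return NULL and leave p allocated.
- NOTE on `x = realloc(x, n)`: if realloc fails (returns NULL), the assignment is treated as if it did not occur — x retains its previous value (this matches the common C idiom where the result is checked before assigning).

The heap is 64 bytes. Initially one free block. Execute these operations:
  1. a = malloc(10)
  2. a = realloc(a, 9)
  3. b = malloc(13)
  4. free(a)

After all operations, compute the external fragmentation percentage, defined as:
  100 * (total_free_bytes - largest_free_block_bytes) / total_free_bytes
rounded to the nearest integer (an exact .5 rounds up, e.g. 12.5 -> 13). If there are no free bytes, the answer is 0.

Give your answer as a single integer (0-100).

Op 1: a = malloc(10) -> a = 0; heap: [0-9 ALLOC][10-63 FREE]
Op 2: a = realloc(a, 9) -> a = 0; heap: [0-8 ALLOC][9-63 FREE]
Op 3: b = malloc(13) -> b = 9; heap: [0-8 ALLOC][9-21 ALLOC][22-63 FREE]
Op 4: free(a) -> (freed a); heap: [0-8 FREE][9-21 ALLOC][22-63 FREE]
Free blocks: [9 42] total_free=51 largest=42 -> 100*(51-42)/51 = 900/51 ≈ 17.647 -> rounds to 18

Answer: 18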